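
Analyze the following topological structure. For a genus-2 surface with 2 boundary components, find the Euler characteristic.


For a compact orientable surface with genus g and b boundary components: chi = 2 - 2g - b.
chi = 2 - 2*2 - 2 = 2 - 4 - 2 = -4

-4


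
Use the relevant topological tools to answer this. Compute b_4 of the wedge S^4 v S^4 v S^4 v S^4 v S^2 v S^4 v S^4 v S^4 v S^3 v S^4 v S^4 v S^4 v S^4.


For a wedge of spheres, H_k (k>0) is free on one generator per sphere of dimension k.
Spheres of dimension 4: count = 11.
b_4 = 11

11


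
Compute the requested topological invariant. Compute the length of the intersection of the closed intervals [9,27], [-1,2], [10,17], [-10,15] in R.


Intersection = [max(a_i), min(b_i)] = [10, 2].
Since 10 > 2, the intersection is empty.
Length = 0

0


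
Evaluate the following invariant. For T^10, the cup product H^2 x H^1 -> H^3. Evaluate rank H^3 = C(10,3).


Cup product: H^p x H^q -> H^{p+q}; here p+q = 2+1 = 3.
rank H^k(T^n) = C(n,k).
C(10,3) = 120

120


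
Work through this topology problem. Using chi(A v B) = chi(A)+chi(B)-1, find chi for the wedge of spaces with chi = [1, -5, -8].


chi(A v B) = chi(A) + chi(B) - 1 (one point identified).
For 3 spaces: chi = (sum chi_i) - (3 - 1).
sum = -12; chi = -12 - 2 = -14

-14


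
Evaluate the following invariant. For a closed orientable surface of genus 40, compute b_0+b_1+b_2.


For Sigma_40: b_0 = 1, b_1 = 2g = 80, b_2 = 1.
Total = 1 + 80 + 1 = 82

82


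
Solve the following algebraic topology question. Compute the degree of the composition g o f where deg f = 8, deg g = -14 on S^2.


Degree is multiplicative under composition: deg(g o f) = deg(g) * deg(f).
= -14 * 8 = -112

-112


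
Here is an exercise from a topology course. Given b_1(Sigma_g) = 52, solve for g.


For a closed orientable surface: b_1 = 2g.
52 = 2g
g = 52 / 2 = 26

26


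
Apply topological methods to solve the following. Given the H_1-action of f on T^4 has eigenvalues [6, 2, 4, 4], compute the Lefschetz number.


For a torus self-map: L(f) = det(I - A) where A acts on H_1.
L(f) = (1-6) * (1-2) * (1-4) * (1-4) = -5 * -1 * -3 * -3 = 45

45


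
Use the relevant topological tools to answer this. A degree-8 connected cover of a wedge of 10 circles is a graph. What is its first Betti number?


Nielsen-Schreier: an index-n subgroup of F_r is free of rank 1 + n(r-1).
Equivalently: chi(cover) = n*chi(base); chi(vee_r S^1) = 1 - 10 = -9.
chi(E) = 8*(-9) = -72; rank = 1 - chi(E) = 1 - (-72) = 73.
rank = 1 + 8*(10-1) = 1 + 72 = 73

73


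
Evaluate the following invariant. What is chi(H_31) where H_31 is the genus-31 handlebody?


A genus-g handlebody deformation retracts to a wedge of g circles.
chi(vee_g S^1) = 1 - g.
chi(H_31) = 1 - 31 = -30

-30


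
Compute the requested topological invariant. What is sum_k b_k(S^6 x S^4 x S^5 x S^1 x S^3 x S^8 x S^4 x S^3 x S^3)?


Total Betti number is multiplicative under products.
Each S^d (d>=1) has total Betti number 2.
There are 9 sphere factors.
Total = 2^9 = 512

512


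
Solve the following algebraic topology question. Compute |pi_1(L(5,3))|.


pi_1(L(p,q)) = Z/pZ for any q coprime to p.
|pi_1(L(5,3))| = 5

5


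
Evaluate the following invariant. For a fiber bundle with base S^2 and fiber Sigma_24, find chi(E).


chi(S^2) = 2 (n even), chi(Sigma_24) = 2 - 2*24 = -46.
chi(E) = 2 * (-46) = -92

-92


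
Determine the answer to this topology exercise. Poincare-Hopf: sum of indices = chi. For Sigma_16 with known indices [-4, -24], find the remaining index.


Poincare-Hopf: sum of indices = chi(M).
chi(Sigma_16) = 2 - 2*16 = -30.
Sum of known indices = -28.
x = chi - (sum known) = -30 - (-28) = -2

-2


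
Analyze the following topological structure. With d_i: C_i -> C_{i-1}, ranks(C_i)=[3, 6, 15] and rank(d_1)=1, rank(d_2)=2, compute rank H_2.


rank H_k = rank(ker d_k) - rank(im d_{k+1}).
rank(ker d_2) = rank(C_2) - rank(d_2) = 15 - 2 = 13.
rank(im d_{2+1}) = 0.
rank H_2 = 13 - 0 = 13

13


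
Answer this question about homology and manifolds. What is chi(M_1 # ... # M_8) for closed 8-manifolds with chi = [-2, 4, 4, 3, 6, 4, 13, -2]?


For n-manifolds: chi(A#B) = chi(A) + chi(B) - chi(S^8).
chi(S^8) = 1 + (-1)^8 = 2.
chi(#) = (sum chi_i) - (8-1)*chi(S^8) = 30 - 7*2 = 16

16


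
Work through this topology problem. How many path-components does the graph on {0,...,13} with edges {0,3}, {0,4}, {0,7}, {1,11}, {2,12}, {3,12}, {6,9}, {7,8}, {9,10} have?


Run DFS/union-find over 14 vertices.
V = 14, E = 9.
Number of components = 5

5


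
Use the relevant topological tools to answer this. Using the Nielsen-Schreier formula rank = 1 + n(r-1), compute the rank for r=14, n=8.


Nielsen-Schreier: an index-n subgroup of F_r is free of rank 1 + n(r-1).
Equivalently: chi(cover) = n*chi(base); chi(vee_r S^1) = 1 - 14 = -13.
chi(E) = 8*(-13) = -104; rank = 1 - chi(E) = 1 - (-104) = 105.
rank = 1 + 8*(14-1) = 1 + 104 = 105

105


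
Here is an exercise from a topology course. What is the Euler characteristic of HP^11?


HP^11 has one cell in each dimension 0, 4, ..., 4*11 (11+1 cells, all even-dim).
chi = 11 + 1 = 12

12


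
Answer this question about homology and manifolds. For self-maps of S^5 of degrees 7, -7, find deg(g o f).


Degree is multiplicative under composition: deg(g o f) = deg(g) * deg(f).
= -7 * 7 = -49

-49


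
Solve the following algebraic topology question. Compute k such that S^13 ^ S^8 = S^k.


S^m ^ S^n = S^{m+n}.
k = 13 + 8 = 21

21


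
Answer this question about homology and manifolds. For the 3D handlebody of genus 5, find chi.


A genus-g handlebody deformation retracts to a wedge of g circles.
chi(vee_g S^1) = 1 - g.
chi(H_5) = 1 - 5 = -4

-4


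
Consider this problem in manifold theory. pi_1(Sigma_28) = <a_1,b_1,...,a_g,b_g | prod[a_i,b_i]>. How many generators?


Standard presentation: pi_1(Sigma_g) = <a_1,b_1,...,a_g,b_g | [a_1,b_1]...[a_g,b_g] = 1>.
Number of generators = 2g = 2*28 = 56

56


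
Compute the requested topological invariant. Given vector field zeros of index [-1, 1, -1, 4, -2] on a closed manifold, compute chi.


Poincare-Hopf: chi(M) = sum of indices of zeros.
chi = (-1) + (1) + (-1) + (4) + (-2) = 1

1


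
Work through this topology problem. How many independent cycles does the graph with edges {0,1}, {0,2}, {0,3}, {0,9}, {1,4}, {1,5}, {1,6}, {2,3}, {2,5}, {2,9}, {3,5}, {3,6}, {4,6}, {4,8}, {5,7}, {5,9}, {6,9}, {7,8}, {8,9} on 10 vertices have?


b_1 = E - V + (number of components).
E = 19, V = 10, components = 1.
b_1 = 19 - 10 + 1 = 10

10


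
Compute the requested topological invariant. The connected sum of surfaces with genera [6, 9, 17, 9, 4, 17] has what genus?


Genus is additive under connected sum of orientable surfaces.
g = 6 + 9 + 17 + 9 + 4 + 17 = 62

62


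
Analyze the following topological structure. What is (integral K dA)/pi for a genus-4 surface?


Gauss-Bonnet: integral K dA = 2*pi*chi(M).
chi(Sigma_4) = 2 - 2*4 = -6.
(integral K dA)/pi = 2*chi = 2*(-6) = -12

-12


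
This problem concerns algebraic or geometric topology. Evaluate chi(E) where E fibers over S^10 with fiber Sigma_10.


chi(S^10) = 2 (n even), chi(Sigma_10) = 2 - 2*10 = -18.
chi(E) = 2 * (-18) = -36

-36


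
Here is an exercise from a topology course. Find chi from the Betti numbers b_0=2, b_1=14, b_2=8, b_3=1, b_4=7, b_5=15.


chi = sum_k (-1)^k b_k.
= (2) + (-14) + (8) + (-1) + (7) + (-15)
= -13

-13


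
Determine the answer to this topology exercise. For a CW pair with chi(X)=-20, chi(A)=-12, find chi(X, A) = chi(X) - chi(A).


Relative Euler characteristic: chi(X, A) = chi(X) - chi(A).
= -20 - (-12) = -8

-8


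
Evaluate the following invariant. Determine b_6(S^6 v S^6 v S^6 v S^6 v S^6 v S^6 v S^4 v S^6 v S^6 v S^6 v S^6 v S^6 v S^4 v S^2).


For a wedge of spheres, H_k (k>0) is free on one generator per sphere of dimension k.
Spheres of dimension 6: count = 11.
b_6 = 11

11


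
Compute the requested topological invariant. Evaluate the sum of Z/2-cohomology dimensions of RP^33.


H^k(RP^33; Z/2) = Z/2 for each 0 <= k <= 33.
Total dimension = 33 + 1 = 34

34


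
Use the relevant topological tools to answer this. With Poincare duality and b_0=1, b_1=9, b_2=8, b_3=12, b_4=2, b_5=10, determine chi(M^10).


By Poincare duality b_k = b_{10-k}, so full Betti numbers: b_0=1, b_1=9, b_2=8, b_3=12, b_4=2, b_5=10, b_6=2, b_7=12, b_8=8, b_9=9, b_10=1.
chi = sum (-1)^k b_k = -30

-30


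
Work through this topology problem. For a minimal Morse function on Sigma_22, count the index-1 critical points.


A perfect Morse function has m_k = b_k.
For Sigma_22: b_0=1, b_1=2g=44, b_2=1.
Saddles m_1 = 2g = 44

44


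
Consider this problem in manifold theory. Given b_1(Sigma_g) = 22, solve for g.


For a closed orientable surface: b_1 = 2g.
22 = 2g
g = 22 / 2 = 11

11


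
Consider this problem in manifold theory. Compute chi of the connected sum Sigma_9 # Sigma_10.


chi(Sigma_9) = 2 - 2*9 = -16
chi(Sigma_10) = 2 - 2*10 = -18
For surfaces: chi(A#B) = chi(A) + chi(B) - 2.
chi = -16 + -18 - 2 = -36

-36


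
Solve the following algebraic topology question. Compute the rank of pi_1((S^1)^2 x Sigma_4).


pi_1(A x B) = pi_1(A) x pi_1(B); rank of abelianization = b_1.
b_1(T^2) = 2, b_1(Sigma_4) = 2*4 = 8.
b_1(product) = 2 + 8 = 10

10


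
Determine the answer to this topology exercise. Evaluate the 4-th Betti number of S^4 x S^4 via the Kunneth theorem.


Each S^d has Poincare polynomial 1 + t^d.
The product S^4 x S^4 has Poincare polynomial prod(1+t^d_i).
Expanding: b_0=1, b_4=2, b_8=1.
b_4 = 2

2


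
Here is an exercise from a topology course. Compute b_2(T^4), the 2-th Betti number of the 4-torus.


By the Kunneth formula, b_k(T^n) = C(n,k).
b_2(T^4) = C(4,2).
C(4,2) = 4!/(2!*2!) = 6

6


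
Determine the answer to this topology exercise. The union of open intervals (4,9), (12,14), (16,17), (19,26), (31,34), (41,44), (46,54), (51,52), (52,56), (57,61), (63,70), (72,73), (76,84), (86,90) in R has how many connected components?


Sort and merge overlapping open intervals.
Merged: (4,9), (12,14), (16,17), (19,26), (31,34), (41,44), (46,56), (57,61), (63,70), (72,73), (76,84), (86,90).
Number of components = 12

12


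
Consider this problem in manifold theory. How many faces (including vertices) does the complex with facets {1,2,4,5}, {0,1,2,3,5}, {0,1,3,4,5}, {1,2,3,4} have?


Each maximal simplex on m vertices has 2^m - 1 nonempty faces.
Take the union (dedupe shared faces).
Total distinct faces = 53

53


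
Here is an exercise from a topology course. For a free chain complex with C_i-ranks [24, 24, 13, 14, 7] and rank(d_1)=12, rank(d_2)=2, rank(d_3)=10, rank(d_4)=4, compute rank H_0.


rank H_k = rank(ker d_k) - rank(im d_{k+1}).
rank(ker d_0) = rank(C_0) - rank(d_0) = 24 - 0 = 24.
rank(im d_{0+1}) = 12.
rank H_0 = 24 - 12 = 12

12


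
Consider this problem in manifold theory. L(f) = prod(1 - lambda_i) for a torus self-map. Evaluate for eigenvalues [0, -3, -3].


For a torus self-map: L(f) = det(I - A) where A acts on H_1.
L(f) = (1-0) * (1--3) * (1--3) = 1 * 4 * 4 = 16

16


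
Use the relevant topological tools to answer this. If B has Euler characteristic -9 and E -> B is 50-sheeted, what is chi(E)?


For a finite covering: chi(E) = (number of sheets) * chi(B).
chi(E) = 50 * (-9) = -450

-450


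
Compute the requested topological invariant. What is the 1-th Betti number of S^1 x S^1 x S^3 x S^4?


Each S^d has Poincare polynomial 1 + t^d.
The product S^1 x S^1 x S^3 x S^4 has Poincare polynomial prod(1+t^d_i).
Expanding: b_0=1, b_1=2, b_2=1, b_3=1, b_4=3, b_5=3, b_6=1, b_7=1, b_8=2, b_9=1.
b_1 = 2

2


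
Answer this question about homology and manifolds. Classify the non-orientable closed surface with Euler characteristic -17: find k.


chi = 2 - k for closed non-orientable surfaces with k crosscaps.
-17 = 2 - k
k = 2 - (-17) = 19

19


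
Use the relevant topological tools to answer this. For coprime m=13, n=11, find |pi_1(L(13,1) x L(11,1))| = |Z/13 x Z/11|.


pi_1(X x Y) = pi_1(X) x pi_1(Y).
pi_1(L(13,1)) = Z/13, pi_1(L(11,1)) = Z/11.
|Z/13 x Z/11| = 13 * 11 = 143

143


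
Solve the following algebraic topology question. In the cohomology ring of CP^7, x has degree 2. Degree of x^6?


|x| = 2 in H^*(CP^n).
|x^6| = 6 * |x| = 6 * 2 = 12

12


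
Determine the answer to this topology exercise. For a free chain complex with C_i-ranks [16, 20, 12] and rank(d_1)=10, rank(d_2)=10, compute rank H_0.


rank H_k = rank(ker d_k) - rank(im d_{k+1}).
rank(ker d_0) = rank(C_0) - rank(d_0) = 16 - 0 = 16.
rank(im d_{0+1}) = 10.
rank H_0 = 16 - 10 = 6

6


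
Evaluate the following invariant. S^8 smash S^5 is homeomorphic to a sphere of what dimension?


S^m ^ S^n = S^{m+n}.
k = 8 + 5 = 13

13


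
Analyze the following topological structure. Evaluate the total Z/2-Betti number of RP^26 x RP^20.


dim H^*(RP^n; Z/2) = n+1 (one Z/2 in each degree 0..n).
Total Betti number is multiplicative.
Total = (26+1) * (20+1) = 27 * 21 = 567

567


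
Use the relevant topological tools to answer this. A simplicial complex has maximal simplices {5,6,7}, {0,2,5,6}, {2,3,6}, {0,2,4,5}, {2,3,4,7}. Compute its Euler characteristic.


Enumerate all faces; f-vector: f_0=7, f_1=17, f_2=13, f_3=3.
chi = sum (-1)^k f_k = 0

0


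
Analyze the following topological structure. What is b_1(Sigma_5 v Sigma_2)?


For a wedge: H_1(A v B) = H_1(A) + H_1(B).
b_1(Sigma_5) = 10, b_1(Sigma_2) = 4.
b_1 = 10 + 4 = 14

14


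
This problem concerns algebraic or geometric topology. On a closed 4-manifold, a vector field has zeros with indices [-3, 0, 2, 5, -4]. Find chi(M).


Poincare-Hopf: chi(M) = sum of indices of zeros.
chi = (-3) + (0) + (2) + (5) + (-4) = 0

0


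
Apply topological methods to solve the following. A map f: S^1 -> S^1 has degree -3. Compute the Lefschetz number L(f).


On S^1: L(f) = tr(f_0*) + (-1)^1 tr(f_1*) = 1 + (-1)^1 * deg(f).
L(f) = 1 + (-1)^1 * -3 = 1 + 3 = 4

4


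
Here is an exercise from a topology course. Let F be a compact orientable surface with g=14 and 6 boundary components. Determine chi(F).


For a compact orientable surface with genus g and b boundary components: chi = 2 - 2g - b.
chi = 2 - 2*14 - 6 = 2 - 28 - 6 = -32

-32


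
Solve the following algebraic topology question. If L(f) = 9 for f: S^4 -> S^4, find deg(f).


L(f) = 1 + (-1)^4 deg(f) on S^4.
9 = 1 + (-1)^4 * deg(f)
(-1)^4 * deg(f) = 8
deg(f) = 8

8


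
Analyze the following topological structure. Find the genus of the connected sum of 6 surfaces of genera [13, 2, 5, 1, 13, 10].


Genus is additive under connected sum of orientable surfaces.
g = 13 + 2 + 5 + 1 + 13 + 10 = 44

44


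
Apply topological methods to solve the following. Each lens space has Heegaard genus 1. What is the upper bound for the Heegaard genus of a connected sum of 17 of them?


Heegaard genus satisfies g(A#B) <= g(A) + g(B).
Each lens space has g = 1.
Upper bound: 17 * 1 = 17

17


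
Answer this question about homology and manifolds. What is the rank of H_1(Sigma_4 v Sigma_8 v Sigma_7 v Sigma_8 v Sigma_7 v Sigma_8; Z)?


For a wedge X v Y: reduced H_k(X v Y) = H_k(X) + H_k(Y).
Each Sigma_g contributes b_1 = 2g.
b_1 = 8 + 16 + 14 + 16 + 14 + 16 = 84

84


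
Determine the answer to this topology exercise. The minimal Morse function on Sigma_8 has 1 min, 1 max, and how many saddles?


A perfect Morse function has m_k = b_k.
For Sigma_8: b_0=1, b_1=2g=16, b_2=1.
Saddles m_1 = 2g = 16

16


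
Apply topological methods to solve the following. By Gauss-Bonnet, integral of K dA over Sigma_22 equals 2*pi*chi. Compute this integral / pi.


Gauss-Bonnet: integral K dA = 2*pi*chi(M).
chi(Sigma_22) = 2 - 2*22 = -42.
(integral K dA)/pi = 2*chi = 2*(-42) = -84

-84


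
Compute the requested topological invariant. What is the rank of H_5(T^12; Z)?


By the Kunneth formula, b_k(T^n) = C(n,k).
b_5(T^12) = C(12,5).
C(12,5) = 12!/(5!*7!) = 792

792


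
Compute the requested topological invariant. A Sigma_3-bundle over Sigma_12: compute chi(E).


For a fiber bundle F -> E -> B (with CW structure): chi(E) = chi(B) * chi(F).
chi(Sigma_12) = -22, chi(Sigma_3) = -4.
chi(E) = (-22) * (-4) = 88

88


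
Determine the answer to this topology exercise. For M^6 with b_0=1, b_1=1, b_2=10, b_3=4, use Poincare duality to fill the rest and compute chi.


By Poincare duality b_k = b_{6-k}, so full Betti numbers: b_0=1, b_1=1, b_2=10, b_3=4, b_4=10, b_5=1, b_6=1.
chi = sum (-1)^k b_k = 16

16


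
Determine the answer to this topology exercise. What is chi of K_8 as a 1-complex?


K_8: V = 8, E = C(8,2) = 28.
chi = V - E = 8 - 28 = -20

-20


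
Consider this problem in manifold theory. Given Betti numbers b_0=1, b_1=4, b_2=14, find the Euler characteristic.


chi = sum_k (-1)^k b_k.
= (1) + (-4) + (14)
= 11

11


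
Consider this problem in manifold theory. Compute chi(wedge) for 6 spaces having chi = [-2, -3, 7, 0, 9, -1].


chi(A v B) = chi(A) + chi(B) - 1 (one point identified).
For 6 spaces: chi = (sum chi_i) - (6 - 1).
sum = 10; chi = 10 - 5 = 5

5


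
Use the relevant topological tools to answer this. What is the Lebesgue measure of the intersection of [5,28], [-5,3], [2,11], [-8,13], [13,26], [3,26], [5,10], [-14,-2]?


Intersection = [max(a_i), min(b_i)] = [13, -2].
Since 13 > -2, the intersection is empty.
Length = 0

0


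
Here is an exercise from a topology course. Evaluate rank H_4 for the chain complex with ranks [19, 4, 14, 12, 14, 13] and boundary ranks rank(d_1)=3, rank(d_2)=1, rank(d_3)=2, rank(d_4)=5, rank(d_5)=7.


rank H_k = rank(ker d_k) - rank(im d_{k+1}).
rank(ker d_4) = rank(C_4) - rank(d_4) = 14 - 5 = 9.
rank(im d_{4+1}) = 7.
rank H_4 = 9 - 7 = 2

2


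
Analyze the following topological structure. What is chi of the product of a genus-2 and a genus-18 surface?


chi(Sigma_2) = 2 - 2*2 = -2
chi(Sigma_18) = 2 - 2*18 = -34
chi(product) = (-2) * (-34) = 68

68


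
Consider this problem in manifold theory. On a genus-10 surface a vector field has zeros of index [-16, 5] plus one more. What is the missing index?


Poincare-Hopf: sum of indices = chi(M).
chi(Sigma_10) = 2 - 2*10 = -18.
Sum of known indices = -11.
x = chi - (sum known) = -18 - (-11) = -7

-7


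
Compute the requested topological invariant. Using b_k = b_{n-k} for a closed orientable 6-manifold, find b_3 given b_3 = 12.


Poincare duality for closed orientable n-manifolds: b_k = b_{n-k}.
Here n = 6, so b_3 = b_3 = 12

12


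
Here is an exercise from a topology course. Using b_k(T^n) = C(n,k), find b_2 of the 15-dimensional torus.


By the Kunneth formula, b_k(T^n) = C(n,k).
b_2(T^15) = C(15,2).
C(15,2) = 15!/(2!*13!) = 105

105


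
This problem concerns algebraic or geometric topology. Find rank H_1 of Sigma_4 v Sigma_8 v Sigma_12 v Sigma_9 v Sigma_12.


For a wedge X v Y: reduced H_k(X v Y) = H_k(X) + H_k(Y).
Each Sigma_g contributes b_1 = 2g.
b_1 = 8 + 16 + 24 + 18 + 24 = 90

90


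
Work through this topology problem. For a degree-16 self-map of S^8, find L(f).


On S^8: L(f) = tr(f_0*) + (-1)^8 tr(f_8*) = 1 + (-1)^8 * deg(f).
L(f) = 1 + (-1)^8 * 16 = 1 + 16 = 17

17


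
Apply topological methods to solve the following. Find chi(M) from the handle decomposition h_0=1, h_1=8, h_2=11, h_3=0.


Handles of index k contribute (-1)^k to chi (same as CW cells).
chi = (1) + (-8) + (11) + (0) = 4

4


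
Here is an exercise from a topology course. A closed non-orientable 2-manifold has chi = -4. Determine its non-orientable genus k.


chi = 2 - k for closed non-orientable surfaces with k crosscaps.
-4 = 2 - k
k = 2 - (-4) = 6

6


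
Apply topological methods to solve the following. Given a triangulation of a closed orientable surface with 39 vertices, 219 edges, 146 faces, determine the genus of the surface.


chi = V - E + F = 39 - 219 + 146 = -34
For orientable closed surface: chi = 2 - 2g, so g = (2 - chi)/2.
g = (2 - (-34)) / 2 = 36 / 2 = 18

18


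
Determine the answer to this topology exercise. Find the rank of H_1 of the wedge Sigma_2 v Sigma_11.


For a wedge: H_1(A v B) = H_1(A) + H_1(B).
b_1(Sigma_2) = 4, b_1(Sigma_11) = 22.
b_1 = 4 + 22 = 26

26


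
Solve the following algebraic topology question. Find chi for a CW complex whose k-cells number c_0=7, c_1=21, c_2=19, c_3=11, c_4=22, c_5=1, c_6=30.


chi = sum_k (-1)^k c_k.
= (-1)^0*7 + (-1)^1*21 + (-1)^2*19 + (-1)^3*11 + (-1)^4*22 + (-1)^5*1 + (-1)^6*30
= (7) + (-21) + (19) + (-11) + (22) + (-1) + (30)
= 45

45


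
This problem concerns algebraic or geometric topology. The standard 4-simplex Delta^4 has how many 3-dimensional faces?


Delta^4 has 4+1 vertices. A 3-face is a choice of 3+1 vertices.
f_3 = C(4+1, 3+1) = C(5,4) = 5

5


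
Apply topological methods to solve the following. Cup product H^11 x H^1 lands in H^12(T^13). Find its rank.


Cup product: H^p x H^q -> H^{p+q}; here p+q = 11+1 = 12.
rank H^k(T^n) = C(n,k).
C(13,12) = 13

13


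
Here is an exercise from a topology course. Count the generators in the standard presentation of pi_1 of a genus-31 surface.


Standard presentation: pi_1(Sigma_g) = <a_1,b_1,...,a_g,b_g | [a_1,b_1]...[a_g,b_g] = 1>.
Number of generators = 2g = 2*31 = 62

62


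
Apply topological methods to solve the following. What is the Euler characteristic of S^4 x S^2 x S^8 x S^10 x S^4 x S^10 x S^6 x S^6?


chi is multiplicative: chi(X x Y) = chi(X) chi(Y).
Each even-dim sphere has chi = 2. There are 8 factors.
chi = 2^8 = 256

256


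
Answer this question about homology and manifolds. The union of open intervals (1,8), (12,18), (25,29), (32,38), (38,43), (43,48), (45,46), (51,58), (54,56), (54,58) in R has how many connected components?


Sort and merge overlapping open intervals.
Merged: (1,8), (12,18), (25,29), (32,38), (38,43), (43,48), (51,58).
Number of components = 7

7


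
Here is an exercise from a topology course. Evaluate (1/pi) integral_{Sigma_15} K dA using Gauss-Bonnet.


Gauss-Bonnet: integral K dA = 2*pi*chi(M).
chi(Sigma_15) = 2 - 2*15 = -28.
(integral K dA)/pi = 2*chi = 2*(-28) = -56

-56


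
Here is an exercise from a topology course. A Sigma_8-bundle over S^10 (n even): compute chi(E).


chi(S^10) = 2 (n even), chi(Sigma_8) = 2 - 2*8 = -14.
chi(E) = 2 * (-14) = -28

-28


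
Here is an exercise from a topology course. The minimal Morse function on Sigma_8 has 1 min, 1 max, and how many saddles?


A perfect Morse function has m_k = b_k.
For Sigma_8: b_0=1, b_1=2g=16, b_2=1.
Saddles m_1 = 2g = 16

16


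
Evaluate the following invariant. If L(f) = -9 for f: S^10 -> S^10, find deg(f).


L(f) = 1 + (-1)^10 deg(f) on S^10.
-9 = 1 + (-1)^10 * deg(f)
(-1)^10 * deg(f) = -10
deg(f) = -10

-10


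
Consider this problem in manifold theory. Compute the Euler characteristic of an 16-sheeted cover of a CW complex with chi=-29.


For a finite covering: chi(E) = (number of sheets) * chi(B).
chi(E) = 16 * (-29) = -464

-464


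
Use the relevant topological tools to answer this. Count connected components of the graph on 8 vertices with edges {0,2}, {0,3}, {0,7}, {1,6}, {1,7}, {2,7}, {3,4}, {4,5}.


Run DFS/union-find over 8 vertices.
V = 8, E = 8.
Number of components = 1

1


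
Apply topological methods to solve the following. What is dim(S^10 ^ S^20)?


S^m ^ S^n = S^{m+n}.
k = 10 + 20 = 30

30


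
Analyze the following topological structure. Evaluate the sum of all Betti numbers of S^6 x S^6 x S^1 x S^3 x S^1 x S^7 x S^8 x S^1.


Total Betti number is multiplicative under products.
Each S^d (d>=1) has total Betti number 2.
There are 8 sphere factors.
Total = 2^8 = 256

256


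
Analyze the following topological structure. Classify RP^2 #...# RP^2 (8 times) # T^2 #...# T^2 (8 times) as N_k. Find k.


Since a >= 1, the sum is non-orientable; each T^2 can be replaced by RP^2 # RP^2 (since T^2#RP^2 = 3RP^2).
Total crosscaps k = 8 + 2*8 = 24.
Check via chi: chi = 8*1 + 8*0 - (8+8-1)*2 = -22 = 2 - k = -22. Consistent.

24


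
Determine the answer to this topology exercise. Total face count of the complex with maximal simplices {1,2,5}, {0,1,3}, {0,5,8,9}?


Each maximal simplex on m vertices has 2^m - 1 nonempty faces.
Take the union (dedupe shared faces).
Total distinct faces = 26

26


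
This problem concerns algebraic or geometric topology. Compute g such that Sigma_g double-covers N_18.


chi(N_18) = 2 - 18 = -16.
Double cover: chi(Sigma_g) = 2 * chi(N_18) = 2*(-16) = -32.
2 - 2g = -32, so g = (2 - (-32))/2 = 34/2 = 17

17


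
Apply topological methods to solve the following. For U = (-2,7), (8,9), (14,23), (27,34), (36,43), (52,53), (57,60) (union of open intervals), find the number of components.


Sort and merge overlapping open intervals.
Merged: (-2,7), (8,9), (14,23), (27,34), (36,43), (52,53), (57,60).
Number of components = 7

7


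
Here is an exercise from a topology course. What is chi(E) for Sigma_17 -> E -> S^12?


chi(S^12) = 2 (n even), chi(Sigma_17) = 2 - 2*17 = -32.
chi(E) = 2 * (-32) = -64

-64


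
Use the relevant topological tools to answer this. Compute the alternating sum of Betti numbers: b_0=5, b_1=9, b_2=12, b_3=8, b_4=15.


chi = sum_k (-1)^k b_k.
= (5) + (-9) + (12) + (-8) + (15)
= 15

15


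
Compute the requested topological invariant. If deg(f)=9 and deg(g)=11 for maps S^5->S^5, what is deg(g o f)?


Degree is multiplicative under composition: deg(g o f) = deg(g) * deg(f).
= 11 * 9 = 99

99


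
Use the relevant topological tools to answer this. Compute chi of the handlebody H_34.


A genus-g handlebody deformation retracts to a wedge of g circles.
chi(vee_g S^1) = 1 - g.
chi(H_34) = 1 - 34 = -33

-33


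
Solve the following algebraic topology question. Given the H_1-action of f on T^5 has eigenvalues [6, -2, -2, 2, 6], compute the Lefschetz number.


For a torus self-map: L(f) = det(I - A) where A acts on H_1.
L(f) = (1-6) * (1--2) * (1--2) * (1-2) * (1-6) = -5 * 3 * 3 * -1 * -5 = -225

-225


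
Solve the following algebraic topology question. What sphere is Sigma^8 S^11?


Each suspension raises dimension by 1: Sigma S^n = S^{n+1}.
Sigma^8 S^11 = S^{11+8} = S^19

19


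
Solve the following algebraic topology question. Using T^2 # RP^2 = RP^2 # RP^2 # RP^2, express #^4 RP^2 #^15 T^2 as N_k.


Since a >= 1, the sum is non-orientable; each T^2 can be replaced by RP^2 # RP^2 (since T^2#RP^2 = 3RP^2).
Total crosscaps k = 4 + 2*15 = 34.
Check via chi: chi = 4*1 + 15*0 - (4+15-1)*2 = -32 = 2 - k = -32. Consistent.

34


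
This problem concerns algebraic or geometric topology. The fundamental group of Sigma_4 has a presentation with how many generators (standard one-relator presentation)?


Standard presentation: pi_1(Sigma_g) = <a_1,b_1,...,a_g,b_g | [a_1,b_1]...[a_g,b_g] = 1>.
Number of generators = 2g = 2*4 = 8

8


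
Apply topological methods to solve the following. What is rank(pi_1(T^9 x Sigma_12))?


pi_1(A x B) = pi_1(A) x pi_1(B); rank of abelianization = b_1.
b_1(T^9) = 9, b_1(Sigma_12) = 2*12 = 24.
b_1(product) = 9 + 24 = 33

33


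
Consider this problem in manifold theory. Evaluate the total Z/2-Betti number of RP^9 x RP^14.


dim H^*(RP^n; Z/2) = n+1 (one Z/2 in each degree 0..n).
Total Betti number is multiplicative.
Total = (9+1) * (14+1) = 10 * 15 = 150

150


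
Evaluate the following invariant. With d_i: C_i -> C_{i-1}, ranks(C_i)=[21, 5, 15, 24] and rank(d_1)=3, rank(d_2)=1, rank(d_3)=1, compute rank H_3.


rank H_k = rank(ker d_k) - rank(im d_{k+1}).
rank(ker d_3) = rank(C_3) - rank(d_3) = 24 - 1 = 23.
rank(im d_{3+1}) = 0.
rank H_3 = 23 - 0 = 23

23


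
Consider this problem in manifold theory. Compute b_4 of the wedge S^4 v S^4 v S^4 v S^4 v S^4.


For a wedge of spheres, H_k (k>0) is free on one generator per sphere of dimension k.
Spheres of dimension 4: count = 5.
b_4 = 5

5


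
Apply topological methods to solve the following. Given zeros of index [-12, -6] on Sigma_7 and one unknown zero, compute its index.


Poincare-Hopf: sum of indices = chi(M).
chi(Sigma_7) = 2 - 2*7 = -12.
Sum of known indices = -18.
x = chi - (sum known) = -12 - (-18) = 6

6


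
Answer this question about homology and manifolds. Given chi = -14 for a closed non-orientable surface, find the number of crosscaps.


chi = 2 - k for closed non-orientable surfaces with k crosscaps.
-14 = 2 - k
k = 2 - (-14) = 16

16


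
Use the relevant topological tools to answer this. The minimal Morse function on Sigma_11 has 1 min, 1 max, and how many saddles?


A perfect Morse function has m_k = b_k.
For Sigma_11: b_0=1, b_1=2g=22, b_2=1.
Saddles m_1 = 2g = 22

22


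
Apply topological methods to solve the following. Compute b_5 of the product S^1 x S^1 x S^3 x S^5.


Each S^d has Poincare polynomial 1 + t^d.
The product S^1 x S^1 x S^3 x S^5 has Poincare polynomial prod(1+t^d_i).
Expanding: b_0=1, b_1=2, b_2=1, b_3=1, b_4=2, b_5=2, b_6=2, b_7=1, b_8=1, b_9=2, b_10=1.
b_5 = 2

2


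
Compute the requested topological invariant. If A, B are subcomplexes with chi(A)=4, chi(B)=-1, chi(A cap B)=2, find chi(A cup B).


chi(A cup B) = chi(A) + chi(B) - chi(A cap B)
= 4 + (-1) - (2)
= 1

1


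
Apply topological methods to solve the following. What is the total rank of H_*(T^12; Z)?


b_k(T^12) = C(12,k), so the sum over k is sum_k C(12,k) = 2^12.
Total = 2^12 = 4096

4096


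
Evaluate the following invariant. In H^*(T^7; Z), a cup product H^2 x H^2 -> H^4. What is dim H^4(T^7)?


Cup product: H^p x H^q -> H^{p+q}; here p+q = 2+2 = 4.
rank H^k(T^n) = C(n,k).
C(7,4) = 35

35


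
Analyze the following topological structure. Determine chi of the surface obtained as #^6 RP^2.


For a non-orientable closed surface with k crosscaps: chi = 2 - k.
Here k = 6.
chi = 2 - 6 = -4

-4


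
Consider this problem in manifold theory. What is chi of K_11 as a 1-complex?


K_11: V = 11, E = C(11,2) = 55.
chi = V - E = 11 - 55 = -44

-44


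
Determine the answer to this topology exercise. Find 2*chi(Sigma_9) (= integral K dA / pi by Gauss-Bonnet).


Gauss-Bonnet: integral K dA = 2*pi*chi(M).
chi(Sigma_9) = 2 - 2*9 = -16.
(integral K dA)/pi = 2*chi = 2*(-16) = -32

-32


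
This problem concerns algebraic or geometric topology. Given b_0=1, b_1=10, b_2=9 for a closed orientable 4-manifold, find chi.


By Poincare duality b_k = b_{4-k}, so full Betti numbers: b_0=1, b_1=10, b_2=9, b_3=10, b_4=1.
chi = sum (-1)^k b_k = -9

-9


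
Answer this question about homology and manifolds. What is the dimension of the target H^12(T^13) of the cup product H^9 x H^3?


Cup product: H^p x H^q -> H^{p+q}; here p+q = 9+3 = 12.
rank H^k(T^n) = C(n,k).
C(13,12) = 13

13


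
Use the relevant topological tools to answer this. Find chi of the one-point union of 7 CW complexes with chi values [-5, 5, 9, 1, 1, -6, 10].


chi(A v B) = chi(A) + chi(B) - 1 (one point identified).
For 7 spaces: chi = (sum chi_i) - (7 - 1).
sum = 15; chi = 15 - 6 = 9

9


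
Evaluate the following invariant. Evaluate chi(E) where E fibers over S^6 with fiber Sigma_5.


chi(S^6) = 2 (n even), chi(Sigma_5) = 2 - 2*5 = -8.
chi(E) = 2 * (-8) = -16

-16


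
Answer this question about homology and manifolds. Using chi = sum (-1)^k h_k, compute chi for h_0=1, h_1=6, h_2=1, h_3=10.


Handles of index k contribute (-1)^k to chi (same as CW cells).
chi = (1) + (-6) + (1) + (-10) = -14

-14


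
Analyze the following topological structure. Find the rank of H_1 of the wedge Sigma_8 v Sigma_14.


For a wedge: H_1(A v B) = H_1(A) + H_1(B).
b_1(Sigma_8) = 16, b_1(Sigma_14) = 28.
b_1 = 16 + 28 = 44

44


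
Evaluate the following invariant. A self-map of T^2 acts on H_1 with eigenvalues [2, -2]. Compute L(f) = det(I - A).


For a torus self-map: L(f) = det(I - A) where A acts on H_1.
L(f) = (1-2) * (1--2) = -1 * 3 = -3

-3


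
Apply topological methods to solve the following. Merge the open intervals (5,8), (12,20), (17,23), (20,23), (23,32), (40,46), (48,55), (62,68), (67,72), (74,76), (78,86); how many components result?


Sort and merge overlapping open intervals.
Merged: (5,8), (12,23), (23,32), (40,46), (48,55), (62,72), (74,76), (78,86).
Number of components = 8

8


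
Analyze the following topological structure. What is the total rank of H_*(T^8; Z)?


b_k(T^8) = C(8,k), so the sum over k is sum_k C(8,k) = 2^8.
Total = 2^8 = 256

256


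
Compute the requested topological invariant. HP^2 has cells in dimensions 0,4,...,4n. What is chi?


HP^2 has one cell in each dimension 0, 4, ..., 4*2 (2+1 cells, all even-dim).
chi = 2 + 1 = 3

3


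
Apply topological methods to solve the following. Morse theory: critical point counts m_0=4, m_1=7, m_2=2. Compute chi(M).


Morse theory: chi(M) = sum_k (-1)^k m_k where m_k = #(index-k critical points).
= (4) + (-7) + (2) = -1

-1


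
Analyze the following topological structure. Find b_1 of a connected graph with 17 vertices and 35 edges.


For a connected graph: rank(pi_1) = b_1 = E - V + 1 = 1 - chi.
chi = V - E = 17 - 35 = -18.
rank = 1 - (-18) = 35 - 17 + 1 = 19

19


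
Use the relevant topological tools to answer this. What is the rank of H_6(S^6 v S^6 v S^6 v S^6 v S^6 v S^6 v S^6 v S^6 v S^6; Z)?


For a wedge of spheres, H_k (k>0) is free on one generator per sphere of dimension k.
Spheres of dimension 6: count = 9.
b_6 = 9

9


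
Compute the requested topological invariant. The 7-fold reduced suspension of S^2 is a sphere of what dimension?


Each suspension raises dimension by 1: Sigma S^n = S^{n+1}.
Sigma^7 S^2 = S^{2+7} = S^9

9


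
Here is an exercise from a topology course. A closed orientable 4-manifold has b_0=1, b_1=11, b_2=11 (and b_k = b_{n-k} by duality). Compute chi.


By Poincare duality b_k = b_{4-k}, so full Betti numbers: b_0=1, b_1=11, b_2=11, b_3=11, b_4=1.
chi = sum (-1)^k b_k = -9

-9


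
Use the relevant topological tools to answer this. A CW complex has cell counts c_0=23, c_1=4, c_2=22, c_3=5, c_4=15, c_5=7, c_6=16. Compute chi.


chi = sum_k (-1)^k c_k.
= (-1)^0*23 + (-1)^1*4 + (-1)^2*22 + (-1)^3*5 + (-1)^4*15 + (-1)^5*7 + (-1)^6*16
= (23) + (-4) + (22) + (-5) + (15) + (-7) + (16)
= 60

60


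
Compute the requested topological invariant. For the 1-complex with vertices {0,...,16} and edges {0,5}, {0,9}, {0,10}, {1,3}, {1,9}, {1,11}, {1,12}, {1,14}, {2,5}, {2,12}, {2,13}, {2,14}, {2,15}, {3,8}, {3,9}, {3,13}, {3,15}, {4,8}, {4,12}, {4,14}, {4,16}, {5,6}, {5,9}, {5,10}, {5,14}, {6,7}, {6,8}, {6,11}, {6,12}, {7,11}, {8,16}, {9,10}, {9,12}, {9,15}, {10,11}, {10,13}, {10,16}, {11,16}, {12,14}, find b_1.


b_1 = E - V + (number of components).
E = 39, V = 17, components = 1.
b_1 = 39 - 17 + 1 = 23

23


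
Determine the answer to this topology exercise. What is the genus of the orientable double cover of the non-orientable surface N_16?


chi(N_16) = 2 - 16 = -14.
Double cover: chi(Sigma_g) = 2 * chi(N_16) = 2*(-14) = -28.
2 - 2g = -28, so g = (2 - (-28))/2 = 30/2 = 15

15


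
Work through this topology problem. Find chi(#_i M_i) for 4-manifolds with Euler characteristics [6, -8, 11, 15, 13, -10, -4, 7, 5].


For n-manifolds: chi(A#B) = chi(A) + chi(B) - chi(S^4).
chi(S^4) = 1 + (-1)^4 = 2.
chi(#) = (sum chi_i) - (9-1)*chi(S^4) = 35 - 8*2 = 19

19


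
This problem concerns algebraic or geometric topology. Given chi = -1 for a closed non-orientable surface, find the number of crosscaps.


chi = 2 - k for closed non-orientable surfaces with k crosscaps.
-1 = 2 - k
k = 2 - (-1) = 3

3


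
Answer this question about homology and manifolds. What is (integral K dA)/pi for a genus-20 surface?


Gauss-Bonnet: integral K dA = 2*pi*chi(M).
chi(Sigma_20) = 2 - 2*20 = -38.
(integral K dA)/pi = 2*chi = 2*(-38) = -76

-76


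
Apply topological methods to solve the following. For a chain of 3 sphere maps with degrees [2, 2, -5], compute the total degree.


Degree is multiplicative: deg(composition) = product of degrees.
= (2) * (2) * (-5) = -20

-20


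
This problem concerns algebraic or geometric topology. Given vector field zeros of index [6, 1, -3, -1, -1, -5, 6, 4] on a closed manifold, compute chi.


Poincare-Hopf: chi(M) = sum of indices of zeros.
chi = (6) + (1) + (-3) + (-1) + (-1) + (-5) + (6) + (4) = 7

7


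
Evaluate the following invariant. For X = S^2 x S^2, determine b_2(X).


Each S^d has Poincare polynomial 1 + t^d.
The product S^2 x S^2 has Poincare polynomial prod(1+t^d_i).
Expanding: b_0=1, b_2=2, b_4=1.
b_2 = 2

2


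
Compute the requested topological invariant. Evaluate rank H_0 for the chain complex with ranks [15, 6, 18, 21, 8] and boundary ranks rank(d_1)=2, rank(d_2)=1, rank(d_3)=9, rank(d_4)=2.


rank H_k = rank(ker d_k) - rank(im d_{k+1}).
rank(ker d_0) = rank(C_0) - rank(d_0) = 15 - 0 = 15.
rank(im d_{0+1}) = 2.
rank H_0 = 15 - 2 = 13

13


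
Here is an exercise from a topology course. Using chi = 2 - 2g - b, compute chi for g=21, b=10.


For a compact orientable surface with genus g and b boundary components: chi = 2 - 2g - b.
chi = 2 - 2*21 - 10 = 2 - 42 - 10 = -50

-50


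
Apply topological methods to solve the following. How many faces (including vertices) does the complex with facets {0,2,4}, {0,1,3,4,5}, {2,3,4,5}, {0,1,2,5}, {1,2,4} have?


Each maximal simplex on m vertices has 2^m - 1 nonempty faces.
Take the union (dedupe shared faces).
Total distinct faces = 47

47


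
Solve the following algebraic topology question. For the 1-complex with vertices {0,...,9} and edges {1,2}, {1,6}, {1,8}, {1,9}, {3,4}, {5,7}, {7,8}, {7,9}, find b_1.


b_1 = E - V + (number of components).
E = 8, V = 10, components = 3.
b_1 = 8 - 10 + 3 = 1

1


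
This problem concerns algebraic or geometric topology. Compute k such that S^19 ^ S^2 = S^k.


S^m ^ S^n = S^{m+n}.
k = 19 + 2 = 21

21


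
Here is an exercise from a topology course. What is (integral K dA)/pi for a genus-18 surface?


Gauss-Bonnet: integral K dA = 2*pi*chi(M).
chi(Sigma_18) = 2 - 2*18 = -34.
(integral K dA)/pi = 2*chi = 2*(-34) = -68

-68


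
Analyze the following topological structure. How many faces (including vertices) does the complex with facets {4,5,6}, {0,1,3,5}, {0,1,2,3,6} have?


Each maximal simplex on m vertices has 2^m - 1 nonempty faces.
Take the union (dedupe shared faces).
Total distinct faces = 44

44


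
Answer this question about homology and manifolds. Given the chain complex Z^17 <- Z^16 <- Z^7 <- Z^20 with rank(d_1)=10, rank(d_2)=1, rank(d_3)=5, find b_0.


rank H_k = rank(ker d_k) - rank(im d_{k+1}).
rank(ker d_0) = rank(C_0) - rank(d_0) = 17 - 0 = 17.
rank(im d_{0+1}) = 10.
rank H_0 = 17 - 10 = 7

7


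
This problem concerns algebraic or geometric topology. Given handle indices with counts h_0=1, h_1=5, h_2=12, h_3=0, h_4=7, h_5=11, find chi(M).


Handles of index k contribute (-1)^k to chi (same as CW cells).
chi = (1) + (-5) + (12) + (0) + (7) + (-11) = 4

4


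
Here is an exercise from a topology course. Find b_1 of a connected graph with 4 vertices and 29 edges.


For a connected graph: rank(pi_1) = b_1 = E - V + 1 = 1 - chi.
chi = V - E = 4 - 29 = -25.
rank = 1 - (-25) = 29 - 4 + 1 = 26

26


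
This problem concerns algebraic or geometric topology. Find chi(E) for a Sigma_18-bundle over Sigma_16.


For a fiber bundle F -> E -> B (with CW structure): chi(E) = chi(B) * chi(F).
chi(Sigma_16) = -30, chi(Sigma_18) = -34.
chi(E) = (-30) * (-34) = 1020

1020


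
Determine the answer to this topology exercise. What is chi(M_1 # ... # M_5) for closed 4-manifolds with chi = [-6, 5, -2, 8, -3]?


For n-manifolds: chi(A#B) = chi(A) + chi(B) - chi(S^4).
chi(S^4) = 1 + (-1)^4 = 2.
chi(#) = (sum chi_i) - (5-1)*chi(S^4) = 2 - 4*2 = -6

-6
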